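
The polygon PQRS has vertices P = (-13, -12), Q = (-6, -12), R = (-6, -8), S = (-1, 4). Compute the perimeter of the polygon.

44

|PQ| = √((7)² + (0)²) = √49 = 7
|QR| = √((0)² + (4)²) = √16 = 4
|RS| = √((5)² + (12)²) = √169 = 13
|SP| = √((-12)² + (-16)²) = √400 = 20
Perimeter = 7 + 4 + 13 + 20 = 44.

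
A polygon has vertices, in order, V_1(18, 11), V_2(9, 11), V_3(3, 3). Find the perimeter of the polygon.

|V_1V_2| = √((-9)² + (0)²) = √81 = 9
|V_2V_3| = √((-6)² + (-8)²) = √100 = 10
|V_3V_1| = √((15)² + (8)²) = √289 = 17
Perimeter = 9 + 10 + 17 = 36.

36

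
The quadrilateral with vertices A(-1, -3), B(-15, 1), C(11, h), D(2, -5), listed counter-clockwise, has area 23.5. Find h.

The doubled signed area Σ (x_i y_{i+1} − x_{i+1} y_i) is linear in h.
With h=0 it equals -123; the coefficient of h is -17 (from the two edges through C).
So -17·h + -123 = 2·23.5 = 47 ⇒ h = -10.

-10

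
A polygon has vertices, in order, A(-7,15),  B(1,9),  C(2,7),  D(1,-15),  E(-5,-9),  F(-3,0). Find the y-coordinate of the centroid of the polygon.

28/141

Apply the shoelace formula. First the cross-terms c_i = x_i·y_{i+1} − x_{i+1}·y_i:
  -78, -11, -37, -84, -27, -45  ⇒  2A = -282, A = -141.
Then Σ (y_i + y_{i+1})·c_i = -168, so ȳ = -168 / (6·(-141)) = 28/141.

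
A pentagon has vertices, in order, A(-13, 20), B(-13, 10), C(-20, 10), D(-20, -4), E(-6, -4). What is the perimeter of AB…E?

|AB| = √((0)² + (-10)²) = √100 = 10
|BC| = √((-7)² + (0)²) = √49 = 7
|CD| = √((0)² + (-14)²) = √196 = 14
|DE| = √((14)² + (0)²) = √196 = 14
|EA| = √((-7)² + (24)²) = √625 = 25
Perimeter = 10 + 7 + 14 + 14 + 25 = 70.

70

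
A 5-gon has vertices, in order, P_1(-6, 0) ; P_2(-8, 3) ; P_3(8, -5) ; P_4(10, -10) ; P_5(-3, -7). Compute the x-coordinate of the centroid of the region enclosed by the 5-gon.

305/261

Apply the shoelace formula. First the cross-terms c_i = x_i·y_{i+1} − x_{i+1}·y_i:
  -18, 16, -30, -100, -42  ⇒  2A = -174, A = -87.
Then Σ (x_i + x_{i+1})·c_i = -610, so x̄ = -610 / (6·(-87)) = 305/261.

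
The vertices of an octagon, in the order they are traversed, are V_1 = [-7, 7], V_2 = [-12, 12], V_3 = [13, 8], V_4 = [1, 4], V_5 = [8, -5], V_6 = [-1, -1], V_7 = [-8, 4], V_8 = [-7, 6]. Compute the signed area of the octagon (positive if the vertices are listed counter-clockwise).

V_1→V_2: (-7)(12) − (-12)(7) = 0
V_2→V_3: (-12)(8) − (13)(12) = -252
V_3→V_4: (13)(4) − (1)(8) = 44
V_4→V_5: (1)(-5) − (8)(4) = -37
V_5→V_6: (8)(-1) − (-1)(-5) = -13
V_6→V_7: (-1)(4) − (-8)(-1) = -12
V_7→V_8: (-8)(6) − (-7)(4) = -20
V_8→V_1: (-7)(7) − (-7)(6) = -7
Σ = -297
Signed area = Σ/2 = -148.5 (negative ⇒ clockwise traversal).

-148.5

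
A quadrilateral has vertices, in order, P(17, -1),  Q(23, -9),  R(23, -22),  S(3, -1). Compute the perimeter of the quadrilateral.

|PQ| = √((6)² + (-8)²) = √100 = 10
|QR| = √((0)² + (-13)²) = √169 = 13
|RS| = √((-20)² + (21)²) = √841 = 29
|SP| = √((14)² + (0)²) = √196 = 14
Perimeter = 10 + 13 + 29 + 14 = 66.

66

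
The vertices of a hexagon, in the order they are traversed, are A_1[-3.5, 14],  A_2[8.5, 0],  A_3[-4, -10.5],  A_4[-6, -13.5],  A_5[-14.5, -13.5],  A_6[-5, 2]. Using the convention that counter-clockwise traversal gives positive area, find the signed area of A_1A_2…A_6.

-245.75

Apply Gauss's area formula: 2A = Σ (x_i·y_{i+1} − x_{i+1}·y_i), indices taken mod 6.
Σ = (-119) + (-89.25) + (-9) + (-114.75) + (-96.5) + (-63) = -491.5
Signed area = Σ/2 = -245.75 (negative ⇒ clockwise traversal).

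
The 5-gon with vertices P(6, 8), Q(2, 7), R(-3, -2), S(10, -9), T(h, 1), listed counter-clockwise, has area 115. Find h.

Write out the shoelace sum; only the two edges meeting at T involve h:
2·Area = [(10·1 − h·(-9)) + (h·8 − 6·1)] + 90
       = 17·h + 94 = 230
⇒ h = 8.

8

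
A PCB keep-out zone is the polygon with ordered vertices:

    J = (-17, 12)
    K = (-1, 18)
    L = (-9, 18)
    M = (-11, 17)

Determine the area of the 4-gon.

26

Σ = (-294) + (144) + (45) + (157) = 52
Area = |Σ|/2 = 26.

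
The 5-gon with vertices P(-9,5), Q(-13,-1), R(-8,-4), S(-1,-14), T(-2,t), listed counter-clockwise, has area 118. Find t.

6

The doubled signed area Σ (x_i y_{i+1} − x_{i+1} y_i) is linear in t.
With t=0 it equals 188; the coefficient of t is 8 (from the two edges through T).
So 8·t + 188 = 2·118 = 236 ⇒ t = 6.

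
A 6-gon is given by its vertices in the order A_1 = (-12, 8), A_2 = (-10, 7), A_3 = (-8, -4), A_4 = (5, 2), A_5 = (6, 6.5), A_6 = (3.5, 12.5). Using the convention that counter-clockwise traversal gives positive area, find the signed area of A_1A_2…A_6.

173.375

Apply the surveyor's formula: 2A = Σ (x_i·y_{i+1} − x_{i+1}·y_i), indices taken mod 6.
Cross-terms: -4, 96, 4, 20.5, 52.25, 178  ⇒  Σ = 346.75
Signed area = Σ/2 = 173.375 (positive ⇒ counter-clockwise traversal).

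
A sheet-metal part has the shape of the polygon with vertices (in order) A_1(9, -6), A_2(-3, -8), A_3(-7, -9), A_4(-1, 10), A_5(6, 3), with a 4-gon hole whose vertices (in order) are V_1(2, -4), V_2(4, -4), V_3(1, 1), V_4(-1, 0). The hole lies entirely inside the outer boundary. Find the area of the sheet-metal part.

Outer boundary:
Cross-terms: -90, -29, -79, -63, -63  ⇒  Σ = -324
Area = |Σ|/2 = 162.
Hole:
Apply the shoelace (surveyor's) formula: 2A = Σ (x_i·y_{i+1} − x_{i+1}·y_i), indices taken mod 4.
Σ = (8) + (8) + (1) + (4) = 21
Area = |Σ|/2 = 10.5.
Net area = 162 − 10.5 = 151.5.

151.5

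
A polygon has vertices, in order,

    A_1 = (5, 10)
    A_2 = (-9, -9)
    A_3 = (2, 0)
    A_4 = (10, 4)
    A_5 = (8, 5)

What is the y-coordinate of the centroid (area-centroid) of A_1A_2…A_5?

Apply the shoelace (surveyor's) formula. First the cross-terms c_i = x_i·y_{i+1} − x_{i+1}·y_i:
  45, 18, 8, 18, 55  ⇒  2A = 144, A = 72.
Then Σ (y_i + y_{i+1})·c_i = 902, so ȳ = 902 / (6·72) = 451/216.

451/216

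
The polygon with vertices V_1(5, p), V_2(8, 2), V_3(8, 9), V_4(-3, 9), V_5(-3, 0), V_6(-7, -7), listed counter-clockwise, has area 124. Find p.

0

The doubled signed area Σ (x_i y_{i+1} − x_{i+1} y_i) is linear in p.
With p=0 it equals 248; the coefficient of p is -15 (from the two edges through V_1).
So -15·p + 248 = 2·124 = 248 ⇒ p = 0.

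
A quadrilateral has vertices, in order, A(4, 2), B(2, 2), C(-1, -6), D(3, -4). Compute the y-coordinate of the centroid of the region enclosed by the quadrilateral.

-104/57

Apply the shoelace formula. First the cross-terms c_i = x_i·y_{i+1} − x_{i+1}·y_i:
  4, -10, 22, 22  ⇒  2A = 38, A = 19.
Then Σ (y_i + y_{i+1})·c_i = -208, so ȳ = -208 / (6·19) = -104/57.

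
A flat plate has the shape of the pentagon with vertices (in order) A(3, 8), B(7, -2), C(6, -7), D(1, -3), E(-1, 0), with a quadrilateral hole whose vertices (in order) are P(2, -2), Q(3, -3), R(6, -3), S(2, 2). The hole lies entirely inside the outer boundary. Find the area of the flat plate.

51

Outer boundary:
Σ = (-62) + (-37) + (-11) + (-3) + (-8) = -121
Area = |Σ|/2 = 60.5.
Hole:
Apply the shoelace formula: 2A = Σ (x_i·y_{i+1} − x_{i+1}·y_i), indices taken mod 4.
Σ = (0) + (9) + (18) + (-8) = 19
Area = |Σ|/2 = 9.5.
Net area = 60.5 − 9.5 = 51.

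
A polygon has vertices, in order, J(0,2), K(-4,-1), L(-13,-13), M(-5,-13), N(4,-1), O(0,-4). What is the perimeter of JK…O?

54

|JK| = √((-4)² + (-3)²) = √25 = 5
|KL| = √((-9)² + (-12)²) = √225 = 15
|LM| = √((8)² + (0)²) = √64 = 8
|MN| = √((9)² + (12)²) = √225 = 15
|NO| = √((-4)² + (-3)²) = √25 = 5
|OJ| = √((0)² + (6)²) = √36 = 6
Perimeter = 5 + 15 + 8 + 15 + 5 + 6 = 54.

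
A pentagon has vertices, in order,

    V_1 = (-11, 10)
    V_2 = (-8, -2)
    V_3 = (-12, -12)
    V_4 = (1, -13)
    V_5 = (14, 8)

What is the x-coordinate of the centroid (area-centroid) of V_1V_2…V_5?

-141/190

Apply the surveyor's formula. First the cross-terms c_i = x_i·y_{i+1} − x_{i+1}·y_i:
  102, 72, 168, 190, 228  ⇒  2A = 760, A = 380.
Then Σ (x_i + x_{i+1})·c_i = -1692, so x̄ = -1692 / (6·380) = -141/190.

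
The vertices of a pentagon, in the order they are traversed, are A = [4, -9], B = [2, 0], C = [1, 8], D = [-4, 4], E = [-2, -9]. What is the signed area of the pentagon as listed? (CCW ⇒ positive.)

Apply the shoelace (surveyor's) formula: 2A = Σ (x_i·y_{i+1} − x_{i+1}·y_i), indices taken mod 5.
A→B: (4)(0) − (2)(-9) = 18
B→C: (2)(8) − (1)(0) = 16
C→D: (1)(4) − (-4)(8) = 36
D→E: (-4)(-9) − (-2)(4) = 44
E→A: (-2)(-9) − (4)(-9) = 54
Σ = 168
Signed area = Σ/2 = 84 (positive ⇒ counter-clockwise traversal).

84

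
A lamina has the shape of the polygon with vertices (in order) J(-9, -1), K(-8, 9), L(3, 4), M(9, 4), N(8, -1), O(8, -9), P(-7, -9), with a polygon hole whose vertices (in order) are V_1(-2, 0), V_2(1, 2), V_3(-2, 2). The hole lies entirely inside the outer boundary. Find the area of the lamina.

240

Outer boundary:
Apply the surveyor's formula: 2A = Σ (x_i·y_{i+1} − x_{i+1}·y_i), indices taken mod 7.
Σ = (-89) + (-59) + (-24) + (-41) + (-64) + (-135) + (-74) = -486
Area = |Σ|/2 = 243.
Hole:
Apply the shoelace formula: 2A = Σ (x_i·y_{i+1} − x_{i+1}·y_i), indices taken mod 3.
Σ = (-4) + (6) + (4) = 6
Area = |Σ|/2 = 3.
Net area = 243 − 3 = 240.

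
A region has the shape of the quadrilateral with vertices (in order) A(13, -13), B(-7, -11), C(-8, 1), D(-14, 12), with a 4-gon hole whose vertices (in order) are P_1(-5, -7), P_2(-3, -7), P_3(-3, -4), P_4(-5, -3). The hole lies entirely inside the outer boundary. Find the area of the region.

Outer boundary:
Cross-terms: -234, -95, -82, 26  ⇒  Σ = -385
Area = |Σ|/2 = 192.5.
Hole:
Apply the shoelace (surveyor's) formula: 2A = Σ (x_i·y_{i+1} − x_{i+1}·y_i), indices taken mod 4.
Σ = (14) + (-9) + (-11) + (20) = 14
Area = |Σ|/2 = 7.
Net area = 192.5 − 7 = 185.5.

185.5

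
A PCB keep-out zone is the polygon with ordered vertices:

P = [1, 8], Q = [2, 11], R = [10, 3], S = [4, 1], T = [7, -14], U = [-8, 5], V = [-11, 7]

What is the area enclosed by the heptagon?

173.5

Apply the shoelace formula: 2A = Σ (x_i·y_{i+1} − x_{i+1}·y_i), indices taken mod 7.
Cross-terms: -5, -104, -2, -63, -77, -1, -95  ⇒  Σ = -347
Area = |Σ|/2 = 173.5.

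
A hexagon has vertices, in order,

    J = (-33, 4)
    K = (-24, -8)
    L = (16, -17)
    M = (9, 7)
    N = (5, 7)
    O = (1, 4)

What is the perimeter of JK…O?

124

|JK| = √((9)² + (-12)²) = √225 = 15
|KL| = √((40)² + (-9)²) = √1681 = 41
|LM| = √((-7)² + (24)²) = √625 = 25
|MN| = √((-4)² + (0)²) = √16 = 4
|NO| = √((-4)² + (-3)²) = √25 = 5
|OJ| = √((-34)² + (0)²) = √1156 = 34
Perimeter = 15 + 41 + 25 + 4 + 5 + 34 = 124.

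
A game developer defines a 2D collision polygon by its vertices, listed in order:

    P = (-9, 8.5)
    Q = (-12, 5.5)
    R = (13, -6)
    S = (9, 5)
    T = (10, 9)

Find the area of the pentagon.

Σ = (52.5) + (0.5) + (119) + (31) + (166) = 369
Area = |Σ|/2 = 184.5.

184.5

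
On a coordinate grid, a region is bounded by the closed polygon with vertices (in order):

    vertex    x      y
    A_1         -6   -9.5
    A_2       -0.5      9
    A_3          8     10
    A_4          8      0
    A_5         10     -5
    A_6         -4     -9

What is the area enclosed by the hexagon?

Apply the surveyor's formula: 2A = Σ (x_i·y_{i+1} − x_{i+1}·y_i), indices taken mod 6.
Σ = (-58.75) + (-77) + (-80) + (-40) + (-110) + (-16) = -381.75
Area = |Σ|/2 = 190.875.

190.875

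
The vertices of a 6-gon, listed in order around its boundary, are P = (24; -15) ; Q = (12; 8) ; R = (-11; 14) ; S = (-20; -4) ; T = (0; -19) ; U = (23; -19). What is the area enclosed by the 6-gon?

Apply the shoelace formula: 2A = Σ (x_i·y_{i+1} − x_{i+1}·y_i), indices taken mod 6.
P→Q: (24)(8) − (12)(-15) = 372
Q→R: (12)(14) − (-11)(8) = 256
R→S: (-11)(-4) − (-20)(14) = 324
S→T: (-20)(-19) − (0)(-4) = 380
T→U: (0)(-19) − (23)(-19) = 437
U→P: (23)(-15) − (24)(-19) = 111
Σ = 1880
Area = |Σ|/2 = 940.

940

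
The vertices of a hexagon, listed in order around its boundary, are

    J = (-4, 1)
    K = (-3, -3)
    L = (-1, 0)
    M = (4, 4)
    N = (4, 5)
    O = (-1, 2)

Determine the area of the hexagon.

16

Σ = (15) + (-3) + (-4) + (4) + (13) + (7) = 32
Area = |Σ|/2 = 16.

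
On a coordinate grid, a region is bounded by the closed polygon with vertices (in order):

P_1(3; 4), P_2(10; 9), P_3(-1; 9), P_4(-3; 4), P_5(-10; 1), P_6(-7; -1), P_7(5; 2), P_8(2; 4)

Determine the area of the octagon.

Apply the surveyor's formula: 2A = Σ (x_i·y_{i+1} − x_{i+1}·y_i), indices taken mod 8.
Σ = (-13) + (99) + (23) + (37) + (17) + (-9) + (16) + (-4) = 166
Area = |Σ|/2 = 83.

83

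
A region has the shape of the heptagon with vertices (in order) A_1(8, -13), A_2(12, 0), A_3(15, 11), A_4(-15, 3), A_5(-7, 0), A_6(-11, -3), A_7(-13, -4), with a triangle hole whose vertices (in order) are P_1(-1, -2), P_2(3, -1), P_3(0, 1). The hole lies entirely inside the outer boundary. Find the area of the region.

Outer boundary:
A_1→A_2: (8)(0) − (12)(-13) = 156
A_2→A_3: (12)(11) − (15)(0) = 132
A_3→A_4: (15)(3) − (-15)(11) = 210
A_4→A_5: (-15)(0) − (-7)(3) = 21
A_5→A_6: (-7)(-3) − (-11)(0) = 21
A_6→A_7: (-11)(-4) − (-13)(-3) = 5
A_7→A_1: (-13)(-13) − (8)(-4) = 201
Σ = 746
Area = |Σ|/2 = 373.
Hole:
Apply the shoelace (surveyor's) formula: 2A = Σ (x_i·y_{i+1} − x_{i+1}·y_i), indices taken mod 3.
Σ = (7) + (3) + (1) = 11
Area = |Σ|/2 = 5.5.
Net area = 373 − 5.5 = 367.5.

367.5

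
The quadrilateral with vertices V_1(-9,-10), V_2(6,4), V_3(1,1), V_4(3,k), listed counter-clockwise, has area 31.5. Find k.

Write out the shoelace sum; only the two edges meeting at V_4 involve k:
2·Area = [(1·k − 3·1) + (3·(-10) − (-9)·k)] + 26
       = 10·k + -7 = 63
⇒ k = 7.

7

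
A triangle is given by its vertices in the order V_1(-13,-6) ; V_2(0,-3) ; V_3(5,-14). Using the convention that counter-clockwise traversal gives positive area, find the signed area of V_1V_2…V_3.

Apply the surveyor's formula: 2A = Σ (x_i·y_{i+1} − x_{i+1}·y_i), indices taken mod 3.
Cross-terms: 39, 15, -212  ⇒  Σ = -158
Signed area = Σ/2 = -79 (negative ⇒ clockwise traversal).

-79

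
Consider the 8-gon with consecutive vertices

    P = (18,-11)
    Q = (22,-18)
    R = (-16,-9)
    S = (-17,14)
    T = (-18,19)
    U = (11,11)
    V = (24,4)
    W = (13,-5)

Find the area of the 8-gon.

934

Apply the shoelace formula: 2A = Σ (x_i·y_{i+1} − x_{i+1}·y_i), indices taken mod 8.
Σ = (-82) + (-486) + (-377) + (-71) + (-407) + (-220) + (-172) + (-53) = -1868
Area = |Σ|/2 = 934.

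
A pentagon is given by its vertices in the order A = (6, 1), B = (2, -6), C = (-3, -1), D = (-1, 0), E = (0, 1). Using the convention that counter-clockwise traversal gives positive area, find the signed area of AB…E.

Apply Gauss's area formula: 2A = Σ (x_i·y_{i+1} − x_{i+1}·y_i), indices taken mod 5.
Cross-terms: -38, -20, -1, -1, -6  ⇒  Σ = -66
Signed area = Σ/2 = -33 (negative ⇒ clockwise traversal).

-33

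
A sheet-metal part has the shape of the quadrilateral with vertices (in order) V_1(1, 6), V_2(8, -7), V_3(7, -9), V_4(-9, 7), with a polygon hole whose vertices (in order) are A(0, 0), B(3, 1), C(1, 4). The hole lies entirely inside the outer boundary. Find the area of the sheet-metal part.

80

Outer boundary:
Apply Gauss's area formula: 2A = Σ (x_i·y_{i+1} − x_{i+1}·y_i), indices taken mod 4.
V_1→V_2: (1)(-7) − (8)(6) = -55
V_2→V_3: (8)(-9) − (7)(-7) = -23
V_3→V_4: (7)(7) − (-9)(-9) = -32
V_4→V_1: (-9)(6) − (1)(7) = -61
Σ = -171
Area = |Σ|/2 = 85.5.
Hole:
Apply the shoelace (surveyor's) formula: 2A = Σ (x_i·y_{i+1} − x_{i+1}·y_i), indices taken mod 3.
Σ = (0) + (11) + (0) = 11
Area = |Σ|/2 = 5.5.
Net area = 85.5 − 5.5 = 80.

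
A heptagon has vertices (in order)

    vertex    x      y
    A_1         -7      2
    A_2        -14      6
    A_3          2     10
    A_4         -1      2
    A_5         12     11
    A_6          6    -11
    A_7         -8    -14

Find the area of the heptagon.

335.5

A_1→A_2: (-7)(6) − (-14)(2) = -14
A_2→A_3: (-14)(10) − (2)(6) = -152
A_3→A_4: (2)(2) − (-1)(10) = 14
A_4→A_5: (-1)(11) − (12)(2) = -35
A_5→A_6: (12)(-11) − (6)(11) = -198
A_6→A_7: (6)(-14) − (-8)(-11) = -172
A_7→A_1: (-8)(2) − (-7)(-14) = -114
Σ = -671
Area = |Σ|/2 = 335.5.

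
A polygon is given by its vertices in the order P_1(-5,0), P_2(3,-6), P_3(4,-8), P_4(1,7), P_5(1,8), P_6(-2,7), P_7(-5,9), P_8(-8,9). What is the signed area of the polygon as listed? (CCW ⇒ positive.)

89.5

Apply the surveyor's formula: 2A = Σ (x_i·y_{i+1} − x_{i+1}·y_i), indices taken mod 8.
Σ = (30) + (0) + (36) + (1) + (23) + (17) + (27) + (45) = 179
Signed area = Σ/2 = 89.5 (positive ⇒ counter-clockwise traversal).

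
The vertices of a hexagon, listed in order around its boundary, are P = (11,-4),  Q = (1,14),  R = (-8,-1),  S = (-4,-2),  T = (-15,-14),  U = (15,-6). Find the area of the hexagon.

306.5

Apply Gauss's area formula: 2A = Σ (x_i·y_{i+1} − x_{i+1}·y_i), indices taken mod 6.
Σ = (158) + (111) + (12) + (26) + (300) + (6) = 613
Area = |Σ|/2 = 306.5.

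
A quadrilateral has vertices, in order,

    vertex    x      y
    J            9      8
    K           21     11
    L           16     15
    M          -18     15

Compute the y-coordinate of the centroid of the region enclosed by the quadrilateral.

1598/129

Apply Gauss's area formula. First the cross-terms c_i = x_i·y_{i+1} − x_{i+1}·y_i:
  -69, 139, 510, -279  ⇒  2A = 301, A = 150.5.
Then Σ (y_i + y_{i+1})·c_i = 11186, so ȳ = 11186 / (6·150.5) = 1598/129.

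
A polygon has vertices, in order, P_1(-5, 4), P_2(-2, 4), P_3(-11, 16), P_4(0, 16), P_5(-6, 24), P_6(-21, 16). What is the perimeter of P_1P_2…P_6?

76

|P_1P_2| = √((3)² + (0)²) = √9 = 3
|P_2P_3| = √((-9)² + (12)²) = √225 = 15
|P_3P_4| = √((11)² + (0)²) = √121 = 11
|P_4P_5| = √((-6)² + (8)²) = √100 = 10
|P_5P_6| = √((-15)² + (-8)²) = √289 = 17
|P_6P_1| = √((16)² + (-12)²) = √400 = 20
Perimeter = 3 + 15 + 11 + 10 + 17 + 20 = 76.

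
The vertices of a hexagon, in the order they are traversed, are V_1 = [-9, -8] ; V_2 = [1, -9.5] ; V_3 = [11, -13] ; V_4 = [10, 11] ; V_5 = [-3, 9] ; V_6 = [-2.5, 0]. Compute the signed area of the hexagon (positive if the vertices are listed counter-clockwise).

Apply the surveyor's formula: 2A = Σ (x_i·y_{i+1} − x_{i+1}·y_i), indices taken mod 6.
Cross-terms: 93.5, 91.5, 251, 123, 22.5, 20  ⇒  Σ = 601.5
Signed area = Σ/2 = 300.75 (positive ⇒ counter-clockwise traversal).

300.75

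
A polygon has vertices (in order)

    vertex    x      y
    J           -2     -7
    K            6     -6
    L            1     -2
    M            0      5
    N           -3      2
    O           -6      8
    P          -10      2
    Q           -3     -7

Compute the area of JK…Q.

Apply the shoelace formula: 2A = Σ (x_i·y_{i+1} − x_{i+1}·y_i), indices taken mod 8.
Cross-terms: 54, -6, 5, 15, -12, 68, 76, 7  ⇒  Σ = 207
Area = |Σ|/2 = 103.5.

103.5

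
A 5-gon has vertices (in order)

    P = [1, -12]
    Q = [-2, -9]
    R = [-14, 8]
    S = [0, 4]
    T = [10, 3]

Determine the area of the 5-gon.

197

Cross-terms: -33, -142, -56, -40, -123  ⇒  Σ = -394
Area = |Σ|/2 = 197.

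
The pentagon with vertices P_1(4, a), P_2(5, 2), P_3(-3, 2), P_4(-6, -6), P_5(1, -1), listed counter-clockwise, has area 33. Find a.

The doubled signed area Σ (x_i y_{i+1} − x_{i+1} y_i) is linear in a.
With a=0 it equals 70; the coefficient of a is -4 (from the two edges through P_1).
So -4·a + 70 = 2·33 = 66 ⇒ a = 1.

1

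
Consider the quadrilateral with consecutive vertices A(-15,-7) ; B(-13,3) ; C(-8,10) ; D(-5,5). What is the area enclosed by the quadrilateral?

Apply the surveyor's formula: 2A = Σ (x_i·y_{i+1} − x_{i+1}·y_i), indices taken mod 4.
Cross-terms: -136, -106, 10, 110  ⇒  Σ = -122
Area = |Σ|/2 = 61.

61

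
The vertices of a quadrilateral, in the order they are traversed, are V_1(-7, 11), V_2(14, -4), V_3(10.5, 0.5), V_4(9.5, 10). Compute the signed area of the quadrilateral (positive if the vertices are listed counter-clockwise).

98.875

Apply the shoelace (surveyor's) formula: 2A = Σ (x_i·y_{i+1} − x_{i+1}·y_i), indices taken mod 4.
Σ = (-126) + (49) + (100.25) + (174.5) = 197.75
Signed area = Σ/2 = 98.875 (positive ⇒ counter-clockwise traversal).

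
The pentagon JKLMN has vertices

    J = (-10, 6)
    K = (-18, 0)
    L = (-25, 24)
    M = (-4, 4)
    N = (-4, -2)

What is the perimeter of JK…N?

80

|JK| = √((-8)² + (-6)²) = √100 = 10
|KL| = √((-7)² + (24)²) = √625 = 25
|LM| = √((21)² + (-20)²) = √841 = 29
|MN| = √((0)² + (-6)²) = √36 = 6
|NJ| = √((-6)² + (8)²) = √100 = 10
Perimeter = 10 + 25 + 29 + 6 + 10 = 80.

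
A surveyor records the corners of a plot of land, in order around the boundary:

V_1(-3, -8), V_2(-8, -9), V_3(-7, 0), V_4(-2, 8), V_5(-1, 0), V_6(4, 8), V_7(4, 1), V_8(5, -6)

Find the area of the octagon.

135.5

Apply the surveyor's formula: 2A = Σ (x_i·y_{i+1} − x_{i+1}·y_i), indices taken mod 8.
Cross-terms: -37, -63, -56, 8, -8, -28, -29, -58  ⇒  Σ = -271
Area = |Σ|/2 = 135.5.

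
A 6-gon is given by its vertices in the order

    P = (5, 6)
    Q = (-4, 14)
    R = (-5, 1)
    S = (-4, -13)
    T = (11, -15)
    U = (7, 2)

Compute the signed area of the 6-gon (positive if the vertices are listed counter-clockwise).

Apply the surveyor's formula: 2A = Σ (x_i·y_{i+1} − x_{i+1}·y_i), indices taken mod 6.
Cross-terms: 94, 66, 69, 203, 127, 32  ⇒  Σ = 591
Signed area = Σ/2 = 295.5 (positive ⇒ counter-clockwise traversal).

295.5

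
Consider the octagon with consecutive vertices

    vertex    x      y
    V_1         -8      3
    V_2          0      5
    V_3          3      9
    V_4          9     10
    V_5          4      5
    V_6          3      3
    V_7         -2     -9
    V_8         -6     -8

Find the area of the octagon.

Apply Gauss's area formula: 2A = Σ (x_i·y_{i+1} − x_{i+1}·y_i), indices taken mod 8.
V_1→V_2: (-8)(5) − (0)(3) = -40
V_2→V_3: (0)(9) − (3)(5) = -15
V_3→V_4: (3)(10) − (9)(9) = -51
V_4→V_5: (9)(5) − (4)(10) = 5
V_5→V_6: (4)(3) − (3)(5) = -3
V_6→V_7: (3)(-9) − (-2)(3) = -21
V_7→V_8: (-2)(-8) − (-6)(-9) = -38
V_8→V_1: (-6)(3) − (-8)(-8) = -82
Σ = -245
Area = |Σ|/2 = 122.5.

122.5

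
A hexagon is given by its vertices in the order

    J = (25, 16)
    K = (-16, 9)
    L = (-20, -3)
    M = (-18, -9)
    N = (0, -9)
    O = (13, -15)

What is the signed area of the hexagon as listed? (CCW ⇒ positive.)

848.5

Cross-terms: 481, 228, 126, 162, 117, 583  ⇒  Σ = 1697
Signed area = Σ/2 = 848.5 (positive ⇒ counter-clockwise traversal).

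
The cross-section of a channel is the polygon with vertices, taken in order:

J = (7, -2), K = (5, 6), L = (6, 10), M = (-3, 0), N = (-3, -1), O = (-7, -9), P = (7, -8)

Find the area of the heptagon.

140

Cross-terms: 52, 14, 30, 3, 20, 119, 42  ⇒  Σ = 280
Area = |Σ|/2 = 140.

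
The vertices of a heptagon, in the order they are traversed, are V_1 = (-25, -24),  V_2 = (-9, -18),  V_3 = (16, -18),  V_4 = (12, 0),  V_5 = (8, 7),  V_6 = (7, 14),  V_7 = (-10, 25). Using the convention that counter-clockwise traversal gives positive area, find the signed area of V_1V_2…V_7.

1113.5

Cross-terms: 234, 450, 216, 84, 63, 315, 865  ⇒  Σ = 2227
Signed area = Σ/2 = 1113.5 (positive ⇒ counter-clockwise traversal).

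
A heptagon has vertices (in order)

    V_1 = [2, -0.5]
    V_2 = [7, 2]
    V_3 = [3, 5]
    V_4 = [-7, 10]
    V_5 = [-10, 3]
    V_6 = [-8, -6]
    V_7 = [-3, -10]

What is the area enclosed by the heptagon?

174

Apply the surveyor's formula: 2A = Σ (x_i·y_{i+1} − x_{i+1}·y_i), indices taken mod 7.
V_1→V_2: (2)(2) − (7)(-0.5) = 7.5
V_2→V_3: (7)(5) − (3)(2) = 29
V_3→V_4: (3)(10) − (-7)(5) = 65
V_4→V_5: (-7)(3) − (-10)(10) = 79
V_5→V_6: (-10)(-6) − (-8)(3) = 84
V_6→V_7: (-8)(-10) − (-3)(-6) = 62
V_7→V_1: (-3)(-0.5) − (2)(-10) = 21.5
Σ = 348
Area = |Σ|/2 = 174.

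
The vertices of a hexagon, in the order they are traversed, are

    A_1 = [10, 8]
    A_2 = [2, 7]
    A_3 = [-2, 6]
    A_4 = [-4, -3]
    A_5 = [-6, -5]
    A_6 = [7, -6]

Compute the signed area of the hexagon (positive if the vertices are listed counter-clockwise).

149.5

Cross-terms: 54, 26, 30, 2, 71, 116  ⇒  Σ = 299
Signed area = Σ/2 = 149.5 (positive ⇒ counter-clockwise traversal).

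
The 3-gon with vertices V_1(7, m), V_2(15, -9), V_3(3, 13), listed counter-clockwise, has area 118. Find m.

Write out the shoelace sum; only the two edges meeting at V_1 involve m:
2·Area = [(3·m − 7·13) + (7·(-9) − 15·m)] + 222
       = -12·m + 68 = 236
⇒ m = -14.

-14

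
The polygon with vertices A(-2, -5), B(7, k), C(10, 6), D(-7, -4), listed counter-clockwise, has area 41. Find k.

2

The doubled signed area Σ (x_i y_{i+1} − x_{i+1} y_i) is linear in k.
With k=0 it equals 106; the coefficient of k is -12 (from the two edges through B).
So -12·k + 106 = 2·41 = 82 ⇒ k = 2.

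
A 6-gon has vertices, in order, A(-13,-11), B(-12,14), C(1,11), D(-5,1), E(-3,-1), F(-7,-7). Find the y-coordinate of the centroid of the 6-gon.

Apply the surveyor's formula. First the cross-terms c_i = x_i·y_{i+1} − x_{i+1}·y_i:
  -314, -146, 56, 8, 14, -14  ⇒  2A = -396, A = -198.
Then Σ (y_i + y_{i+1})·c_i = -3780, so ȳ = -3780 / (6·(-198)) = 35/11.

35/11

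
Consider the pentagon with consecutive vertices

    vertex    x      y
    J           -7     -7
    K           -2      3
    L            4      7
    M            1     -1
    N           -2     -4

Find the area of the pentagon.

Σ = (-35) + (-26) + (-11) + (-6) + (-14) = -92
Area = |Σ|/2 = 46.

46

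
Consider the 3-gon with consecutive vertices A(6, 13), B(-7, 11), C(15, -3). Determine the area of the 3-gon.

113

Apply Gauss's area formula: 2A = Σ (x_i·y_{i+1} − x_{i+1}·y_i), indices taken mod 3.
A→B: (6)(11) − (-7)(13) = 157
B→C: (-7)(-3) − (15)(11) = -144
C→A: (15)(13) − (6)(-3) = 213
Σ = 226
Area = |Σ|/2 = 113.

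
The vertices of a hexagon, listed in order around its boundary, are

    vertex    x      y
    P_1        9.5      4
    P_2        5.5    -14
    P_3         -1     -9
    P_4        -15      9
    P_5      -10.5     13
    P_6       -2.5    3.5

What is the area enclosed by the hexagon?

255.25

Apply the surveyor's formula: 2A = Σ (x_i·y_{i+1} − x_{i+1}·y_i), indices taken mod 6.
Σ = (-155) + (-63.5) + (-144) + (-100.5) + (-4.25) + (-43.25) = -510.5
Area = |Σ|/2 = 255.25.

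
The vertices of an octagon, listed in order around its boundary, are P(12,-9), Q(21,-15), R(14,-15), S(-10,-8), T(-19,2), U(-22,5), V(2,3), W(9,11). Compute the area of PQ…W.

Apply the surveyor's formula: 2A = Σ (x_i·y_{i+1} − x_{i+1}·y_i), indices taken mod 8.
Σ = (9) + (-105) + (-262) + (-172) + (-51) + (-76) + (-5) + (-213) = -875
Area = |Σ|/2 = 437.5.

437.5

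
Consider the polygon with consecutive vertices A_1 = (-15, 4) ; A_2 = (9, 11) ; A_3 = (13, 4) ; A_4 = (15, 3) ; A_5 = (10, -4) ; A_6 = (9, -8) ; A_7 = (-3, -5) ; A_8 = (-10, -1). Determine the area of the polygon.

Σ = (-201) + (-107) + (-21) + (-90) + (-44) + (-69) + (-47) + (-55) = -634
Area = |Σ|/2 = 317.

317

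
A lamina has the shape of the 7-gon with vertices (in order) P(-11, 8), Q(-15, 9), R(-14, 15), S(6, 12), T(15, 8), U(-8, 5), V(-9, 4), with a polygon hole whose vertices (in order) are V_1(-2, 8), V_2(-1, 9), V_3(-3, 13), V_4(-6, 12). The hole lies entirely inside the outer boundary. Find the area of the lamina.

Outer boundary:
Apply Gauss's area formula: 2A = Σ (x_i·y_{i+1} − x_{i+1}·y_i), indices taken mod 7.
Σ = (21) + (-99) + (-258) + (-132) + (139) + (13) + (-28) = -344
Area = |Σ|/2 = 172.
Hole:
Apply the shoelace (surveyor's) formula: 2A = Σ (x_i·y_{i+1} − x_{i+1}·y_i), indices taken mod 4.
Σ = (-10) + (14) + (42) + (-24) = 22
Area = |Σ|/2 = 11.
Net area = 172 − 11 = 161.

161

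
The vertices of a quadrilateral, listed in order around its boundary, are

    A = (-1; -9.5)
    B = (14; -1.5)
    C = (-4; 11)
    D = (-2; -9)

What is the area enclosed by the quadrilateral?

175.25

Apply Gauss's area formula: 2A = Σ (x_i·y_{i+1} − x_{i+1}·y_i), indices taken mod 4.
A→B: (-1)(-1.5) − (14)(-9.5) = 134.5
B→C: (14)(11) − (-4)(-1.5) = 148
C→D: (-4)(-9) − (-2)(11) = 58
D→A: (-2)(-9.5) − (-1)(-9) = 10
Σ = 350.5
Area = |Σ|/2 = 175.25.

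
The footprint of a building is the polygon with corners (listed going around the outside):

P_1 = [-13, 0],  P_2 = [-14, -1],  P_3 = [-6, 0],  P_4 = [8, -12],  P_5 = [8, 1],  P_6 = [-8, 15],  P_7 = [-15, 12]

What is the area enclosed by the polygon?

Apply the shoelace formula: 2A = Σ (x_i·y_{i+1} − x_{i+1}·y_i), indices taken mod 7.
Σ = (13) + (-6) + (72) + (104) + (128) + (129) + (156) = 596
Area = |Σ|/2 = 298.

298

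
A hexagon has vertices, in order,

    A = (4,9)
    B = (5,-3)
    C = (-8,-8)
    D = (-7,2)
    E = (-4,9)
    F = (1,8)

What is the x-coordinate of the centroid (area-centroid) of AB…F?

Apply Gauss's area formula. First the cross-terms c_i = x_i·y_{i+1} − x_{i+1}·y_i:
  -57, -64, -72, -55, -41, -23  ⇒  2A = -312, A = -156.
Then Σ (x_i + x_{i+1})·c_i = 1372, so x̄ = 1372 / (6·(-156)) = -343/234.

-343/234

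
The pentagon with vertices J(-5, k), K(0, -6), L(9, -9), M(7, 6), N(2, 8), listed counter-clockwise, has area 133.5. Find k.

-9

Write out the shoelace sum; only the two edges meeting at J involve k:
2·Area = [(2·k − (-5)·8) + ((-5)·(-6) − 0·k)] + 215
       = 2·k + 285 = 267
⇒ k = -9.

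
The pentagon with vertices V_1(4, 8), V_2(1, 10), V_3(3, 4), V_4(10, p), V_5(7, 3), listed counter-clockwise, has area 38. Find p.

-9

Write out the shoelace sum; only the two edges meeting at V_4 involve p:
2·Area = [(3·p − 10·4) + (10·3 − 7·p)] + 50
       = -4·p + 40 = 76
⇒ p = -9.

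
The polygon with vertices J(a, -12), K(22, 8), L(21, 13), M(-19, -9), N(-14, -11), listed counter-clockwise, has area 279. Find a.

The doubled signed area Σ (x_i y_{i+1} − x_{i+1} y_i) is linear in a.
With a=0 it equals 691; the coefficient of a is 19 (from the two edges through J).
So 19·a + 691 = 2·279 = 558 ⇒ a = -7.

-7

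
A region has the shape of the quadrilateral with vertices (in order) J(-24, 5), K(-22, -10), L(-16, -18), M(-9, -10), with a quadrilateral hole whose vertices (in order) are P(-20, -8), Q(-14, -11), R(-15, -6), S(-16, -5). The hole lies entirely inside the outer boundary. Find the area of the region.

132.5

Outer boundary:
Cross-terms: 350, 236, -2, -285  ⇒  Σ = 299
Area = |Σ|/2 = 149.5.
Hole:
Apply the surveyor's formula: 2A = Σ (x_i·y_{i+1} − x_{i+1}·y_i), indices taken mod 4.
Cross-terms: 108, -81, -21, 28  ⇒  Σ = 34
Area = |Σ|/2 = 17.
Net area = 149.5 − 17 = 132.5.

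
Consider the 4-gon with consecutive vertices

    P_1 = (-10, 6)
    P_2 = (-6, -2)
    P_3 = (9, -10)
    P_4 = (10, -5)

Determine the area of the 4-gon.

Apply the surveyor's formula: 2A = Σ (x_i·y_{i+1} − x_{i+1}·y_i), indices taken mod 4.
Σ = (56) + (78) + (55) + (10) = 199
Area = |Σ|/2 = 99.5.

99.5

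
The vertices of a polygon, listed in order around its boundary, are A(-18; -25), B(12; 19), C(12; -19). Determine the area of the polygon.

570

Σ = (-42) + (-456) + (-642) = -1140
Area = |Σ|/2 = 570.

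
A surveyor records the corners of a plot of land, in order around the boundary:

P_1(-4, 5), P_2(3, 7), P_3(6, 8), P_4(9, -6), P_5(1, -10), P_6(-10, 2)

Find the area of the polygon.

196.5

P_1→P_2: (-4)(7) − (3)(5) = -43
P_2→P_3: (3)(8) − (6)(7) = -18
P_3→P_4: (6)(-6) − (9)(8) = -108
P_4→P_5: (9)(-10) − (1)(-6) = -84
P_5→P_6: (1)(2) − (-10)(-10) = -98
P_6→P_1: (-10)(5) − (-4)(2) = -42
Σ = -393
Area = |Σ|/2 = 196.5.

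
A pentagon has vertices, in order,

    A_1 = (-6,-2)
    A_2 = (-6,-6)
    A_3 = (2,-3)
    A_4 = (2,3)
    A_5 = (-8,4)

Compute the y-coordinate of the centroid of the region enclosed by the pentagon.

-79/207

Apply Gauss's area formula. First the cross-terms c_i = x_i·y_{i+1} − x_{i+1}·y_i:
  24, 30, 12, 32, 40  ⇒  2A = 138, A = 69.
Then Σ (y_i + y_{i+1})·c_i = -158, so ȳ = -158 / (6·69) = -79/207.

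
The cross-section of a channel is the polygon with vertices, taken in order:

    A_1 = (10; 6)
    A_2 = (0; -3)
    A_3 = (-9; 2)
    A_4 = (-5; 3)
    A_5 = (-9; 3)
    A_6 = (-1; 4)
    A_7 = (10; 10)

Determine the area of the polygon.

92.5

Σ = (-30) + (-27) + (-17) + (12) + (-33) + (-50) + (-40) = -185
Area = |Σ|/2 = 92.5.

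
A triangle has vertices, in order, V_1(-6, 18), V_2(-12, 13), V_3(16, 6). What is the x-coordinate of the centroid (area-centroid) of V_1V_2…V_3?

Apply the surveyor's formula. First the cross-terms c_i = x_i·y_{i+1} − x_{i+1}·y_i:
  138, -280, 324  ⇒  2A = 182, A = 91.
Then Σ (x_i + x_{i+1})·c_i = -364, so x̄ = -364 / (6·91) = -2/3.

-2/3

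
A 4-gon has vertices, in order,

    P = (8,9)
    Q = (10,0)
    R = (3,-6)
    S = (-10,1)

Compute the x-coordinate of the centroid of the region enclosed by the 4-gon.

Apply the surveyor's formula. First the cross-terms c_i = x_i·y_{i+1} − x_{i+1}·y_i:
  -90, -60, -57, -98  ⇒  2A = -305, A = -152.5.
Then Σ (x_i + x_{i+1})·c_i = -1805, so x̄ = -1805 / (6·(-152.5)) = 361/183.

361/183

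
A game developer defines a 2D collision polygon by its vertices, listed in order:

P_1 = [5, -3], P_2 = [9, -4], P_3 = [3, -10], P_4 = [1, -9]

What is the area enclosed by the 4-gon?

Cross-terms: 7, -78, -17, 42  ⇒  Σ = -46
Area = |Σ|/2 = 23.

23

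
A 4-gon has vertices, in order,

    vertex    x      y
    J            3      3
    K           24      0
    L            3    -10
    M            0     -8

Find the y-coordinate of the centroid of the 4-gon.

Apply the shoelace formula. First the cross-terms c_i = x_i·y_{i+1} − x_{i+1}·y_i:
  -72, -240, -24, 24  ⇒  2A = -312, A = -156.
Then Σ (y_i + y_{i+1})·c_i = 2496, so ȳ = 2496 / (6·(-156)) = -8/3.

-8/3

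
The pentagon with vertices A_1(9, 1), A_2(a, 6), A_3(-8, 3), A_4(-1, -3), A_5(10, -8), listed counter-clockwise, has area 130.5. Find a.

The doubled signed area Σ (x_i y_{i+1} − x_{i+1} y_i) is linear in a.
With a=0 it equals 249; the coefficient of a is 2 (from the two edges through A_2).
So 2·a + 249 = 2·130.5 = 261 ⇒ a = 6.

6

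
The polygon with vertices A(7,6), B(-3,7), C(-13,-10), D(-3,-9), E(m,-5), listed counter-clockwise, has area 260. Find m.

The doubled signed area Σ (x_i y_{i+1} − x_{i+1} y_i) is linear in m.
With m=0 it equals 325; the coefficient of m is 15 (from the two edges through E).
So 15·m + 325 = 2·260 = 520 ⇒ m = 13.

13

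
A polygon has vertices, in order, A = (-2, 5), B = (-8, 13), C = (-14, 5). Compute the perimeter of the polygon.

32

|AB| = √((-6)² + (8)²) = √100 = 10
|BC| = √((-6)² + (-8)²) = √100 = 10
|CA| = √((12)² + (0)²) = √144 = 12
Perimeter = 10 + 10 + 12 = 32.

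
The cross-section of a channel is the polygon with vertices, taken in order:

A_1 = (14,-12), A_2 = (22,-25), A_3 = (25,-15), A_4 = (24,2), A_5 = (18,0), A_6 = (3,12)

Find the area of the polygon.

297.5

Apply the surveyor's formula: 2A = Σ (x_i·y_{i+1} − x_{i+1}·y_i), indices taken mod 6.
Cross-terms: -86, 295, 410, -36, 216, -204  ⇒  Σ = 595
Area = |Σ|/2 = 297.5.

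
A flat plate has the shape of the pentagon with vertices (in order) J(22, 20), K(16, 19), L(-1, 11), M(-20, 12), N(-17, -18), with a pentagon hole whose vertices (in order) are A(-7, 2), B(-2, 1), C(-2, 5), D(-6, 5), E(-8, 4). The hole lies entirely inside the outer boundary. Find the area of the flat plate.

Outer boundary:
Apply the shoelace formula: 2A = Σ (x_i·y_{i+1} − x_{i+1}·y_i), indices taken mod 5.
J→K: (22)(19) − (16)(20) = 98
K→L: (16)(11) − (-1)(19) = 195
L→M: (-1)(12) − (-20)(11) = 208
M→N: (-20)(-18) − (-17)(12) = 564
N→J: (-17)(20) − (22)(-18) = 56
Σ = 1121
Area = |Σ|/2 = 560.5.
Hole:
Apply the surveyor's formula: 2A = Σ (x_i·y_{i+1} − x_{i+1}·y_i), indices taken mod 5.
Cross-terms: -3, -8, 20, 16, 12  ⇒  Σ = 37
Area = |Σ|/2 = 18.5.
Net area = 560.5 − 18.5 = 542.

542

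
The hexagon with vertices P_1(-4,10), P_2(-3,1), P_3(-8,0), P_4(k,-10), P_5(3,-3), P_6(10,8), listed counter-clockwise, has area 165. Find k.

0

The doubled signed area Σ (x_i y_{i+1} − x_{i+1} y_i) is linear in k.
With k=0 it equals 330; the coefficient of k is -3 (from the two edges through P_4).
So -3·k + 330 = 2·165 = 330 ⇒ k = 0.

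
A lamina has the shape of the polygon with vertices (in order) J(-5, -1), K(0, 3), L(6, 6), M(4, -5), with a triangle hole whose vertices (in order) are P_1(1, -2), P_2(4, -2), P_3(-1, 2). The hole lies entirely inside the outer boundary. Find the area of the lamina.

52

Outer boundary:
Σ = (-15) + (-18) + (-54) + (-29) = -116
Area = |Σ|/2 = 58.
Hole:
Apply the shoelace formula: 2A = Σ (x_i·y_{i+1} − x_{i+1}·y_i), indices taken mod 3.
Σ = (6) + (6) + (0) = 12
Area = |Σ|/2 = 6.
Net area = 58 − 6 = 52.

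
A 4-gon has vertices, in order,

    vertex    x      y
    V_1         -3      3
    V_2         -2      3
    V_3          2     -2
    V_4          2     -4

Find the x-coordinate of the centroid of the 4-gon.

Apply the shoelace formula. First the cross-terms c_i = x_i·y_{i+1} − x_{i+1}·y_i:
  -3, -2, -4, -6  ⇒  2A = -15, A = -7.5.
Then Σ (x_i + x_{i+1})·c_i = 5, so x̄ = 5 / (6·(-7.5)) = -1/9.

-1/9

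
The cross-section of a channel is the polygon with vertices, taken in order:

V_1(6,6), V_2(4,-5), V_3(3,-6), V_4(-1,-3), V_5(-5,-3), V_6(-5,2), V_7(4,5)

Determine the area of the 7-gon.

77

Σ = (-54) + (-9) + (-15) + (-12) + (-25) + (-33) + (-6) = -154
Area = |Σ|/2 = 77.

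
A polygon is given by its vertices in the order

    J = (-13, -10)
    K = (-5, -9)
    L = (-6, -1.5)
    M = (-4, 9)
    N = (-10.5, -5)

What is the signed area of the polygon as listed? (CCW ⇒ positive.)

57.5

Cross-terms: 67, -46.5, -60, 114.5, 40  ⇒  Σ = 115
Signed area = Σ/2 = 57.5 (positive ⇒ counter-clockwise traversal).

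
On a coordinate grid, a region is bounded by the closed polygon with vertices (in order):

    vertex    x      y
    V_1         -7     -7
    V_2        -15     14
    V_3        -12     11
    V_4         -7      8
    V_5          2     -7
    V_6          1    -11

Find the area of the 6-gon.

142.5

Σ = (-203) + (3) + (-19) + (33) + (-15) + (-84) = -285
Area = |Σ|/2 = 142.5.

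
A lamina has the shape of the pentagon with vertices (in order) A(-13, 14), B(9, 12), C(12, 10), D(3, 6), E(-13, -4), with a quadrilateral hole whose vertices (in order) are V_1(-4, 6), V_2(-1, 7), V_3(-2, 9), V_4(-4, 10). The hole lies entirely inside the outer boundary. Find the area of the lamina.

Outer boundary:
Σ = (-282) + (-54) + (42) + (66) + (-234) = -462
Area = |Σ|/2 = 231.
Hole:
Σ = (-22) + (5) + (16) + (16) = 15
Area = |Σ|/2 = 7.5.
Net area = 231 − 7.5 = 223.5.

223.5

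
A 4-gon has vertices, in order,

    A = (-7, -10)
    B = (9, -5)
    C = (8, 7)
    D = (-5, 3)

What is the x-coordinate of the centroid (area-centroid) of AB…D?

221/179

Apply the surveyor's formula. First the cross-terms c_i = x_i·y_{i+1} − x_{i+1}·y_i:
  125, 103, 59, 71  ⇒  2A = 358, A = 179.
Then Σ (x_i + x_{i+1})·c_i = 1326, so x̄ = 1326 / (6·179) = 221/179.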